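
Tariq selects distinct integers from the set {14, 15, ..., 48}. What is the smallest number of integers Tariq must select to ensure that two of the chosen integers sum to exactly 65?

Two chosen integers sum to 65 exactly when both halves of some pair {x, 65−x} with 17 ≤ x ≤ 65−x ≤ 48 are chosen — 16 such pairs.
The remaining 3 elements (those with no distinct partner in range) can never complete a 65-sum, so the worst case takes all of them and one from each pair: 3 + 16 = 19.
The 20th integer has to be the second member of some pair, so 19 + 1 = 20.

20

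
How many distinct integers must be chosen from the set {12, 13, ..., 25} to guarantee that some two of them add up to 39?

9

Group the elements by complementary pair {x, 39−x}: {14,25}, {15,24}, {16,23}, …, giving 6 two-element pairs and 2 integers whose partner 39−x falls outside [12,25].
Treating each of those 8 groups as a pigeonhole, one can pick one integer per group — 8 integers — with no two summing to 39.
The 9th integer lands in an occupied pair, forcing a sum of 39.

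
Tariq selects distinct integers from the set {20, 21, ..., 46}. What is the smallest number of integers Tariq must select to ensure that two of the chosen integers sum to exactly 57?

19

Two chosen integers sum to 57 exactly when both halves of some pair {x, 57−x} with 20 ≤ x ≤ 57−x ≤ 37 are chosen — 9 such pairs.
The remaining 9 elements (those with no distinct partner in range) can never complete a 57-sum, so the worst case takes all of them and one from each pair: 9 + 9 = 18.
The 19th integer has to be the second member of some pair, so 18 + 1 = 19.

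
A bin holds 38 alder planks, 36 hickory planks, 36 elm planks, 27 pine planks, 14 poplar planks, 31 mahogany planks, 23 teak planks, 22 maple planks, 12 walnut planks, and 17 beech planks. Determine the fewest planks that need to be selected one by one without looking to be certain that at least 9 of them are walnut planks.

In the worst case for collecting walnut planks, every non-walnut plank comes out first.
There are 38 + 36 + 36 + 27 + 14 + 31 + 23 + 22 + 17 = 244 non-walnut planks altogether.
After those, each further plank must be walnut, so 244 + 9 = 253 draws guarantee 9 walnut planks.

253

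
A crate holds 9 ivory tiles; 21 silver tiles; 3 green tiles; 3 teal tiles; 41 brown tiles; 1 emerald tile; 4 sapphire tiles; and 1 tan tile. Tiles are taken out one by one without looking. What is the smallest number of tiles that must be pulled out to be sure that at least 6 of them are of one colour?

28

An adversary could hand out at most 5 tiles per colour (5 colours run out sooner): 5 + 5 + 3 + 3 + 5 + 1 + 4 + 1 = 27 tiles and still no colour has 6.
One more tile lands in a colour already at 5, so 28 draws are enough and 27 are not.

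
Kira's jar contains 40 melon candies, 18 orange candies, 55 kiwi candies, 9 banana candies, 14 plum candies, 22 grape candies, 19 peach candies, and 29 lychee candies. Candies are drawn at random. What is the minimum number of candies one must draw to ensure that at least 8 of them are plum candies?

200

In the worst case for collecting plum candies, every non-plum candy comes out first.
There are 40 + 18 + 55 + 9 + 22 + 19 + 29 = 192 non-plum candies altogether.
After those, each further candy must be plum, so 192 + 8 = 200 draws guarantee 8 plum candies.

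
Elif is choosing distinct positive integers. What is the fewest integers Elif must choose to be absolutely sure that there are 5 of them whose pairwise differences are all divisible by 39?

Integers whose pairwise differences are multiples of 39 are exactly those sharing a remainder mod 39. By the pigeonhole principle, the 39 residue classes mod 39 are the pigeonholes.
With 156 integers one could put 4 in each residue class and have no class reach 5.
The 157th integer pushes some class to 5, so 39·4 + 1 = 157.

157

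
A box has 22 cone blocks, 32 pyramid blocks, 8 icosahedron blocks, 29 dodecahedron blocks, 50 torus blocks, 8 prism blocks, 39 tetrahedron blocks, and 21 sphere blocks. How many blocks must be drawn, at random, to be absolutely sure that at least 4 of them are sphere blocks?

In the worst case for collecting sphere blocks, every non-sphere block comes out first.
There are 22 + 32 + 8 + 29 + 50 + 8 + 39 = 188 non-sphere blocks altogether.
After those, each further block must be sphere, so 188 + 4 = 192 draws guarantee 4 sphere blocks.

192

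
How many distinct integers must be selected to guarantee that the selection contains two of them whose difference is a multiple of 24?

25

Integers whose pairwise differences are multiples of 24 are exactly those sharing a remainder mod 24. Pigeonhole: the 24 residue classes mod 24 are the pigeonholes.
With 24 integers one could put 1 in each residue class and have no class reach 2.
The 25th integer pushes some class to 2, so 24·1 + 1 = 25.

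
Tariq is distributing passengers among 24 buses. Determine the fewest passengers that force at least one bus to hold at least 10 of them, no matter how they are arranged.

217

With 216 passengers one could put exactly 9 in each of the 24 buses, and no bus would reach 10.
One more passenger must land in a bus that already has 9, giving it 10.
So 24 × 9 + 1 = 217 passengers are required.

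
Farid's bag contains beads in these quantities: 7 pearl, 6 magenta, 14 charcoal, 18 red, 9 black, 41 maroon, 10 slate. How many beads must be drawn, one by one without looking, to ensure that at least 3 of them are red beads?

In the worst case for collecting red beads, every non-red bead comes out first.
There are 7 + 6 + 14 + 9 + 41 + 10 = 87 non-red beads altogether.
After those, each further bead must be red, so 87 + 3 = 90 draws guarantee 3 red beads.

90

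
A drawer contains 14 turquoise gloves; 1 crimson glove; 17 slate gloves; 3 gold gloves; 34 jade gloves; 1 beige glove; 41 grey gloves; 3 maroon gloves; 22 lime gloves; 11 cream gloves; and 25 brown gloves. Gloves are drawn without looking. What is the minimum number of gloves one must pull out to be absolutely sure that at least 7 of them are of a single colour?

An adversary could hand out at most 6 gloves per colour (4 colours run out sooner): 6 + 1 + 6 + 3 + 6 + 1 + 6 + 3 + 6 + 6 + 6 = 50 gloves and still no colour has 7.
One more glove lands in a colour already at 6, so 51 draws are enough and 50 are not.

51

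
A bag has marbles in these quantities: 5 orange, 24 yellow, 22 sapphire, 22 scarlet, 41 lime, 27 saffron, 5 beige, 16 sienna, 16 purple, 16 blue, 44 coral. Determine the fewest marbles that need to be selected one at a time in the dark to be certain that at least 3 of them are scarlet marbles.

219

In the worst case for collecting scarlet marbles, every non-scarlet marble comes out first.
There are 5 + 24 + 22 + 41 + 27 + 5 + 16 + 16 + 16 + 44 = 216 non-scarlet marbles altogether.
After those, each further marble must be scarlet, so 216 + 3 = 219 draws guarantee 3 scarlet marbles.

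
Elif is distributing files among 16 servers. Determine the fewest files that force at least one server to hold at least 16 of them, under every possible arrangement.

241

With 240 files one could put exactly 15 in each of the 16 servers, and no server would reach 16.
One more file must land in a server that already has 15, giving it 16.
So 16 × 15 + 1 = 241 files are required.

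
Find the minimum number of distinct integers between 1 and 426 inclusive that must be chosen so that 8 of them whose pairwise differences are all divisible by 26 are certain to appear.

183

Integers whose pairwise differences are multiples of 26 are exactly those sharing a remainder mod 26. The 26 residue classes mod 26 are the pigeonholes.
With 182 integers one could put 7 in each residue class and have no class reach 8.
The 183rd integer pushes some class to 8, so 26·7 + 1 = 183.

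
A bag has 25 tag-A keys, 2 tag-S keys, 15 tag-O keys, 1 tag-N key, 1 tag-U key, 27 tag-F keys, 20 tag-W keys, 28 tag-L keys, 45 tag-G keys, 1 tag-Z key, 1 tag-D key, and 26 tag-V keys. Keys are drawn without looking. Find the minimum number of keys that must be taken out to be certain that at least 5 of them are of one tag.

35

The 12 tags are the holes; the keys drawn are the pigeons.
To avoid 5 of any one tag, the worst case takes at most 4 of each tag, or every key of a tag that has fewer than 4.
That gives 4 + 2 + 4 + 1 + 1 + 4 + 4 + 4 + 4 + 1 + 1 + 4 = 34 keys with no tag reaching 5.
The next key forces some tag to 5, so 34 + 1 = 35.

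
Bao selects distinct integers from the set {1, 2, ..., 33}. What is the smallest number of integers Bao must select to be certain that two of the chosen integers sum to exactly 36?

19

Two chosen integers sum to 36 exactly when both halves of some pair {x, 36−x} with 3 ≤ x ≤ 36−x ≤ 33 are chosen — 15 such pairs.
The remaining 3 elements (those with no distinct partner in range) can never complete a 36-sum, so the worst case takes all of them and one from each pair: 3 + 15 = 18.
By pigeonhole, the 19th integer has to be the second member of some pair, so 18 + 1 = 19.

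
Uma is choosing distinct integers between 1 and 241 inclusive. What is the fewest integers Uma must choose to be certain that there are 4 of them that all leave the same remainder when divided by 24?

The 24 residue classes mod 24 are the pigeonholes.
With 72 integers one could put 3 in each residue class and have no class reach 4.
The 73rd integer pushes some class to 4, so 24·3 + 1 = 73.

73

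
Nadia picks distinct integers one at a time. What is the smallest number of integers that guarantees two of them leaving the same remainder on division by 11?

12

The 11 residue classes mod 11 are the pigeonholes.
With 11 integers one could put 1 in each residue class and have no class reach 2.
The 12th integer pushes some class to 2, so 11·1 + 1 = 12.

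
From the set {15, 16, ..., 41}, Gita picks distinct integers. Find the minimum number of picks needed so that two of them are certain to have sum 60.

17

Two chosen integers sum to 60 exactly when both halves of some pair {x, 60−x} with 19 ≤ x ≤ 60−x ≤ 41 are chosen — 11 such pairs.
The remaining 5 elements (those with no distinct partner in range) can never complete a 60-sum, so the worst case takes all of them and one from each pair: 5 + 11 = 16.
By the pigeonhole principle, the 17th integer has to be the second member of some pair, so 16 + 1 = 17.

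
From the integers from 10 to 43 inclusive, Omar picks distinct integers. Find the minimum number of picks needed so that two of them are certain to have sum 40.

25

Group the elements by complementary pair {x, 40−x}: {10,30}, {11,29}, {12,28}, …, giving 10 two-element pairs, the single value 20 (it cannot pair with itself since the integers are distinct), and 13 integers whose partner 40−x falls outside [10,43].
Treating each of those 24 groups as a pigeonhole, one can pick one integer per group — 24 integers — with no two summing to 40.
The 25th integer lands in an occupied pair, forcing a sum of 40.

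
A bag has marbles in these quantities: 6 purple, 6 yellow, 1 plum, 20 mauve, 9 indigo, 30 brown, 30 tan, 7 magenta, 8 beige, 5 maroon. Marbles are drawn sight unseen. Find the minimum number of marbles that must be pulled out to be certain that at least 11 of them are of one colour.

73

An adversary could hand out at most 10 marbles per colour (7 colours run out sooner): 6 + 6 + 1 + 10 + 9 + 10 + 10 + 7 + 8 + 5 = 72 marbles and still no colour has 11.
By pigeonhole, one more marble lands in a colour already at 10, so 73 draws are enough and 72 are not.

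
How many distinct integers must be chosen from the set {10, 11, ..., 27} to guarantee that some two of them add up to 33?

A set avoiding the sum 33 can contain at most one of each pair {x, 33−x}, plus the 4 elements whose complement lies outside the range.
The integers 17, …, 27 (11 of them) are such a set: any two sum to at least 17+18 = 35 > 33.
Pigeonhole: any 12th integer completes one of the 7 pairs, so 12 choices force a sum of 33.

12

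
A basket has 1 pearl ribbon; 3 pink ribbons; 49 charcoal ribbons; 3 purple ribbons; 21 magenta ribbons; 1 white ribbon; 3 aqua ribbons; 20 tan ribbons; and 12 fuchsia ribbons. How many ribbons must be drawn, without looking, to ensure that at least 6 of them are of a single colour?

The 9 colours are the holes; the ribbons drawn are the pigeons.
To avoid 6 of any one colour, the worst case takes at most 5 of each colour, or every ribbon of a colour that has fewer than 5.
That gives 1 + 3 + 5 + 3 + 5 + 1 + 3 + 5 + 5 = 31 ribbons with no colour reaching 6.
The next ribbon forces some colour to 6, so 31 + 1 = 32.

32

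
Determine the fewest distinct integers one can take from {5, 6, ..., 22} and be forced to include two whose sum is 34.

14

Group the elements by complementary pair {x, 34−x}: {12,22}, {13,21}, {14,20}, …, giving 5 two-element pairs, the single value 17 (it cannot pair with itself since the integers are distinct), and 7 integers whose partner 34−x falls outside [5,22].
By the pigeonhole principle, treating each of those 13 groups as a pigeonhole, one can pick one integer per group — 13 integers — with no two summing to 34.
The 14th integer lands in an occupied pair, forcing a sum of 34.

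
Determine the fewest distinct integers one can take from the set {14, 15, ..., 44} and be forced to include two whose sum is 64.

Two chosen integers sum to 64 exactly when both halves of some pair {x, 64−x} with 20 ≤ x ≤ 64−x ≤ 44 are chosen — 12 such pairs.
The remaining 7 elements (those with no distinct partner in range) can never complete a 64-sum, so the worst case takes all of them and one from each pair: 7 + 12 = 19.
Pigeonhole: the 20th integer has to be the second member of some pair, so 19 + 1 = 20.

20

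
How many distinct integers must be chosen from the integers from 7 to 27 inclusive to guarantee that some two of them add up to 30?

14

A set avoiding the sum 30 can contain at most one of each pair {x, 30−x}, plus the 5 elements whose complement lies outside the range or equal to its own complement.
The integers 15, …, 27 (13 of them) are such a set: any two sum to at least 15+16 = 31 > 30.
By the pigeonhole principle, any 14th integer completes one of the 8 pairs, so 14 choices force a sum of 30.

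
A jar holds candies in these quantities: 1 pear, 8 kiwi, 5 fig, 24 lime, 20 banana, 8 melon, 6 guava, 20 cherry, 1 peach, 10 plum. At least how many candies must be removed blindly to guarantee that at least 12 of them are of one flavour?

73

An adversary could hand out at most 11 candies per flavour (7 flavours run out sooner): 1 + 8 + 5 + 11 + 11 + 8 + 6 + 11 + 1 + 10 = 72 candies and still no flavour has 12.
By the pigeonhole principle, one more candy lands in a flavour already at 11, so 73 draws are enough and 72 are not.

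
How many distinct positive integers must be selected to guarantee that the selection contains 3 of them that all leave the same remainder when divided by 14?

29

The 14 residue classes mod 14 are the pigeonholes.
With 28 integers one could put 2 in each residue class and have no class reach 3.
The 29th integer pushes some class to 3, so 14·2 + 1 = 29.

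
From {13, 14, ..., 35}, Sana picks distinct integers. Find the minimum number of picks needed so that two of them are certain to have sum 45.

14

Two chosen integers sum to 45 exactly when both halves of some pair {x, 45−x} with 13 ≤ x ≤ 45−x ≤ 32 are chosen — 10 such pairs.
The remaining 3 elements (those with no distinct partner in range) can never complete a 45-sum, so the worst case takes all of them and one from each pair: 3 + 10 = 13.
The 14th integer has to be the second member of some pair, so 13 + 1 = 14.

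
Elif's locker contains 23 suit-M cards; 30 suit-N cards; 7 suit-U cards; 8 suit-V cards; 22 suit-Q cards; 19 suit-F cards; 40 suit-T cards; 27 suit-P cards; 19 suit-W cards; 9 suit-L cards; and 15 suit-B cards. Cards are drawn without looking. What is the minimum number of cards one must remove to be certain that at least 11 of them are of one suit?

By the pigeonhole principle, the 11 suits are the holes; the cards drawn are the pigeons.
To avoid 11 of any one suit, the worst case takes at most 10 of each suit, or every card of a suit that has fewer than 10.
That gives 10 + 10 + 7 + 8 + 10 + 10 + 10 + 10 + 10 + 9 + 10 = 104 cards with no suit reaching 11.
The next card forces some suit to 11, so 104 + 1 = 105.

105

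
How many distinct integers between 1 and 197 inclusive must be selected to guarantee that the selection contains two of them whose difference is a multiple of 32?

Integers whose pairwise differences are multiples of 32 are exactly those sharing a remainder mod 32. The 32 residue classes mod 32 are the pigeonholes.
With 32 integers one could put 1 in each residue class and have no class reach 2.
The 33rd integer pushes some class to 2, so 32·1 + 1 = 33.

33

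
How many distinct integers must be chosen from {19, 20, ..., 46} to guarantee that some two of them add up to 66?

16

A set avoiding the sum 66 can contain at most one of each pair {x, 66−x}, plus the 2 elements whose complement lies outside the range or equal to its own complement.
The integers 19, …, 33 (15 of them) are such a set: any two sum to at least 19+20 = 39 and at most 32+33 = 65 < 66.
Pigeonhole: any 16th integer completes one of the 13 pairs, so 16 choices force a sum of 66.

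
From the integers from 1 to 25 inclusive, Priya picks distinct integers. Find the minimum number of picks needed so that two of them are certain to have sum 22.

Two chosen integers sum to 22 exactly when both halves of some pair {x, 22−x} with 1 ≤ x ≤ 22−x ≤ 21 are chosen — 10 such pairs.
The remaining 5 elements (those with no distinct partner in range) can never complete a 22-sum, so the worst case takes all of them and one from each pair: 5 + 10 = 15.
The 16th integer has to be the second member of some pair, so 15 + 1 = 16.

16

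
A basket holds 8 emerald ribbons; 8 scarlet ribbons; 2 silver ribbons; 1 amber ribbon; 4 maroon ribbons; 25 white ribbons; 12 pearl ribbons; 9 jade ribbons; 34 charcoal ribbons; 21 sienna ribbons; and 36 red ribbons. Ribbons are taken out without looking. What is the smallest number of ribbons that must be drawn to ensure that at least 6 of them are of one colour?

An adversary could hand out at most 5 ribbons per colour (silver, amber, maroon run out sooner): 5 + 5 + 2 + 1 + 4 + 5 + 5 + 5 + 5 + 5 + 5 = 47 ribbons and still no colour has 6.
Pigeonhole: one more ribbon lands in a colour already at 5, so 48 draws are enough and 47 are not.

48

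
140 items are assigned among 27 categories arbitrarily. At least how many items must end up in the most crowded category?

6

Pigeonhole: the 27 categories are the holes and the 140 items are the pigeons.
If every category held at most 5 items, the total would be at most 27 × 5 = 135, which is less than 140.
So some category holds at least ⌈140/27⌉ = 6 items.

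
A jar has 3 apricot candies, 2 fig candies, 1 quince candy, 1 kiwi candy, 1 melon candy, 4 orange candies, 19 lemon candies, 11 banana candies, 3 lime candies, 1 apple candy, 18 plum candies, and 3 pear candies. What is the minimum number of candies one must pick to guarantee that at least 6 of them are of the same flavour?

An adversary could hand out at most 5 candies per flavour (9 flavours run out sooner): 3 + 2 + 1 + 1 + 1 + 4 + 5 + 5 + 3 + 1 + 5 + 3 = 34 candies and still no flavour has 6.
One more candy lands in a flavour already at 5, so 35 draws are enough and 34 are not.

35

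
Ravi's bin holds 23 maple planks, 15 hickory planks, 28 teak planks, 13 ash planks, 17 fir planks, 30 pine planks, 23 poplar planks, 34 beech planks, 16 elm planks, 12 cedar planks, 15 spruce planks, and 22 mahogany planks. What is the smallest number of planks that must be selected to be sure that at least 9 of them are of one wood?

97

An adversary could hand out at most 8 planks per wood: 8 + 8 + 8 + 8 + 8 + 8 + 8 + 8 + 8 + 8 + 8 + 8 = 96 planks and still no wood has 9.
Pigeonhole: one more plank lands in a wood already at 8, so 97 draws are enough and 96 are not.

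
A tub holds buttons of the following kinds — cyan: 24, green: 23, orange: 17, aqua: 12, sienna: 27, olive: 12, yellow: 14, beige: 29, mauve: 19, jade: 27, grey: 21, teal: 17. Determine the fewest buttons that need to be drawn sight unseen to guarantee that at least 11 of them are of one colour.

121

Put each drawn button into a box by colour. The largest draw with every box below 11 takes min(count, 10) from each colour.
Σ min(cᵢ, 10) = 10 + 10 + 10 + 10 + 10 + 10 + 10 + 10 + 10 + 10 + 10 + 10 = 120.
Draw number 120 + 1 = 121 must push one box to 11.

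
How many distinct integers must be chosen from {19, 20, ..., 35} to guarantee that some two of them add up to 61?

Two chosen integers sum to 61 exactly when both halves of some pair {x, 61−x} with 26 ≤ x ≤ 61−x ≤ 35 are chosen — 5 such pairs.
The remaining 7 elements (those with no distinct partner in range) can never complete a 61-sum, so the worst case takes all of them and one from each pair: 7 + 5 = 12.
The 13th integer has to be the second member of some pair, so 12 + 1 = 13.

13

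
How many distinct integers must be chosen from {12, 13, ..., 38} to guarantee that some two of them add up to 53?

16

Two chosen integers sum to 53 exactly when both halves of some pair {x, 53−x} with 15 ≤ x ≤ 53−x ≤ 38 are chosen — 12 such pairs.
The remaining 3 elements (those with no distinct partner in range) can never complete a 53-sum, so the worst case takes all of them and one from each pair: 3 + 12 = 15.
Pigeonhole: the 16th integer has to be the second member of some pair, so 15 + 1 = 16.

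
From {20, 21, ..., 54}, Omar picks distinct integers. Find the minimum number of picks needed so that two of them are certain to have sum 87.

Group the elements by complementary pair {x, 87−x}: {33,54}, {34,53}, {35,52}, …, giving 11 two-element pairs and 13 integers whose partner 87−x falls outside [20,54].
Treating each of those 24 groups as a pigeonhole, one can pick one integer per group — 24 integers — with no two summing to 87.
The 25th integer lands in an occupied pair, forcing a sum of 87.

25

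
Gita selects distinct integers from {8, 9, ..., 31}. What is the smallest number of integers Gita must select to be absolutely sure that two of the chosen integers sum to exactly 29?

18

Two chosen integers sum to 29 exactly when both halves of some pair {x, 29−x} with 8 ≤ x ≤ 29−x ≤ 21 are chosen — 7 such pairs.
The remaining 10 elements (those with no distinct partner in range) can never complete a 29-sum, so the worst case takes all of them and one from each pair: 10 + 7 = 17.
By pigeonhole, the 18th integer has to be the second member of some pair, so 17 + 1 = 18.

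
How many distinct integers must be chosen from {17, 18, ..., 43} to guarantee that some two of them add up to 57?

Group the elements by complementary pair {x, 57−x}: {17,40}, {18,39}, {19,38}, …, giving 12 two-element pairs and 3 integers whose partner 57−x falls outside [17,43].
Treating each of those 15 groups as a pigeonhole, one can pick one integer per group — 15 integers — with no two summing to 57.
The 16th integer lands in an occupied pair, forcing a sum of 57.

16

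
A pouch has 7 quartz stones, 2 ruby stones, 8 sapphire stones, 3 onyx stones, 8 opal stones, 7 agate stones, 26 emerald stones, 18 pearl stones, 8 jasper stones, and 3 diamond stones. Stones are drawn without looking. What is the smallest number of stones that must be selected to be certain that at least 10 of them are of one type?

The 10 types are the holes; the stones drawn are the pigeons.
To avoid 10 of any one type, the worst case takes at most 9 of each type, or every stone of a type that has fewer than 9.
That gives 7 + 2 + 8 + 3 + 8 + 7 + 9 + 9 + 8 + 3 = 64 stones with no type reaching 10.
The next stone forces some type to 10, so 64 + 1 = 65.

65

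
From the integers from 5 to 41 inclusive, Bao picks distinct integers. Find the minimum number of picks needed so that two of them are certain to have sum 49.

21

Two chosen integers sum to 49 exactly when both halves of some pair {x, 49−x} with 8 ≤ x ≤ 49−x ≤ 41 are chosen — 17 such pairs.
The remaining 3 elements (those with no distinct partner in range) can never complete a 49-sum, so the worst case takes all of them and one from each pair: 3 + 17 = 20.
By the pigeonhole principle, the 21st integer has to be the second member of some pair, so 20 + 1 = 21.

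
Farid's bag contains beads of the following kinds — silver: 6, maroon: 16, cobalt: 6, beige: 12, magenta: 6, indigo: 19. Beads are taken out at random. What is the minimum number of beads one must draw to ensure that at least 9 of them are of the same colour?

43

An adversary could hand out at most 8 beads per colour (silver, cobalt, magenta run out sooner): 6 + 8 + 6 + 8 + 6 + 8 = 42 beads and still no colour has 9.
Pigeonhole: one more bead lands in a colour already at 8, so 43 draws are enough and 42 are not.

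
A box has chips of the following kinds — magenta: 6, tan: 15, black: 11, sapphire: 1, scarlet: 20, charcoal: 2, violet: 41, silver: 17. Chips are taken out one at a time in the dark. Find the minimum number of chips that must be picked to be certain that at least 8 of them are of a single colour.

45

An adversary could hand out at most 7 chips per colour (magenta, sapphire, charcoal run out sooner): 6 + 7 + 7 + 1 + 7 + 2 + 7 + 7 = 44 chips and still no colour has 8.
By pigeonhole, one more chip lands in a colour already at 7, so 45 draws are enough and 44 are not.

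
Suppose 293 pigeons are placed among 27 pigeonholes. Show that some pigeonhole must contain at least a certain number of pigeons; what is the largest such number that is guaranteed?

By the pigeonhole principle, the 27 pigeonholes are the holes and the 293 pigeons are the pigeons.
If every pigeonhole held at most 10 pigeons, the total would be at most 27 × 10 = 270, which is less than 293.
So some pigeonhole holds at least ⌈293/27⌉ = 11 pigeons.

11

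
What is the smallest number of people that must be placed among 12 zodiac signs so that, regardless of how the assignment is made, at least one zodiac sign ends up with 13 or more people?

145

With 144 people one could put exactly 12 in each of the 12 zodiac signs, and no zodiac sign would reach 13.
By the pigeonhole principle, one more person must land in a zodiac sign that already has 12, giving it 13.
So 12 × 12 + 1 = 145 people are required.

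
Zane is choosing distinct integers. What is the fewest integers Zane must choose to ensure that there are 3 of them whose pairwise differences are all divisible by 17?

35

Integers whose pairwise differences are multiples of 17 are exactly those sharing a remainder mod 17. The 17 residue classes mod 17 are the pigeonholes.
With 34 integers one could put 2 in each residue class and have no class reach 3.
The 35th integer pushes some class to 3, so 17·2 + 1 = 35.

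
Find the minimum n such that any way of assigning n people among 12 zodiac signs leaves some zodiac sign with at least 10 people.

With 108 people one could put exactly 9 in each of the 12 zodiac signs, and no zodiac sign would reach 10.
One more person must land in a zodiac sign that already has 9, giving it 10.
So 12 × 9 + 1 = 109 people are required.

109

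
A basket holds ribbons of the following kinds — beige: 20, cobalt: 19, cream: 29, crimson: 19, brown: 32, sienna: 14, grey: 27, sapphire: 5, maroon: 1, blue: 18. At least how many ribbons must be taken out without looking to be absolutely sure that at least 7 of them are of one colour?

55

An adversary could hand out at most 6 ribbons per colour (sapphire, maroon run out sooner): 6 + 6 + 6 + 6 + 6 + 6 + 6 + 5 + 1 + 6 = 54 ribbons and still no colour has 7.
One more ribbon lands in a colour already at 6, so 55 draws are enough and 54 are not.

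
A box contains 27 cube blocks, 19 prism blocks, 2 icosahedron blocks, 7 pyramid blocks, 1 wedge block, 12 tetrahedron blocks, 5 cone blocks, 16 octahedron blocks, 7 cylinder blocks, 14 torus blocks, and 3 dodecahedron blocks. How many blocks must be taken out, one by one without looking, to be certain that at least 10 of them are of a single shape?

Put each drawn block into a box by shape. The largest draw with every box below 10 takes min(count, 9) from each shape; shapes with fewer than 9 contribute all they have.
Σ min(cᵢ, 9) = 9 + 9 + 2 + 7 + 1 + 9 + 5 + 9 + 7 + 9 + 3 = 70.
Draw number 70 + 1 = 71 must push one box to 10.

71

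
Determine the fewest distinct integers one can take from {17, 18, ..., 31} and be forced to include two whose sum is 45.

Two chosen integers sum to 45 exactly when both halves of some pair {x, 45−x} with 17 ≤ x ≤ 45−x ≤ 28 are chosen — 6 such pairs.
The remaining 3 elements (those with no distinct partner in range) can never complete a 45-sum, so the worst case takes all of them and one from each pair: 3 + 6 = 9.
Pigeonhole: the 10th integer has to be the second member of some pair, so 9 + 1 = 10.

10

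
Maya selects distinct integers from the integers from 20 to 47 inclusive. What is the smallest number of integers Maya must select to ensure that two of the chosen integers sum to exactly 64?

17

A set avoiding the sum 64 can contain at most one of each pair {x, 64−x}, plus the 4 elements whose complement lies outside the range or equal to its own complement.
The integers 32, …, 47 (16 of them) are such a set: any two sum to at least 32+33 = 65 > 64.
Any 17th integer completes one of the 12 pairs, so 17 choices force a sum of 64.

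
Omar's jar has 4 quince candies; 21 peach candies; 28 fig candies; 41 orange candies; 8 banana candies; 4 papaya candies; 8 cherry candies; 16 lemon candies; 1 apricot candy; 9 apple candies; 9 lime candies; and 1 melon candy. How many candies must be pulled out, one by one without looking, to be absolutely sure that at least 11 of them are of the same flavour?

85

The 12 flavours are the holes; the candies drawn are the pigeons.
To avoid 11 of any one flavour, the worst case takes at most 10 of each flavour, or every candy of a flavour that has fewer than 10.
That gives 4 + 10 + 10 + 10 + 8 + 4 + 8 + 10 + 1 + 9 + 9 + 1 = 84 candies with no flavour reaching 11.
The next candy forces some flavour to 11, so 84 + 1 = 85.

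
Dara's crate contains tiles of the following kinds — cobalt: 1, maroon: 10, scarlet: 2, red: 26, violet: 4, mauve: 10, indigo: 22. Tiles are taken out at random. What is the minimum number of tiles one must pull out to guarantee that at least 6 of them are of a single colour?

An adversary could hand out at most 5 tiles per colour (cobalt, scarlet, violet run out sooner): 1 + 5 + 2 + 5 + 4 + 5 + 5 = 27 tiles and still no colour has 6.
By the pigeonhole principle, one more tile lands in a colour already at 5, so 28 draws are enough and 27 are not.

28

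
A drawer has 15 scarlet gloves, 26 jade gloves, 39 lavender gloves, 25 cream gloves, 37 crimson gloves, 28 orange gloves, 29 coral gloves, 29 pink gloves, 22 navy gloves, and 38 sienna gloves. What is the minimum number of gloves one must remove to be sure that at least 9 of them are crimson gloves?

In the worst case for collecting crimson gloves, every non-crimson glove comes out first.
There are 15 + 26 + 39 + 25 + 28 + 29 + 29 + 22 + 38 = 251 non-crimson gloves altogether.
After those, each further glove must be crimson, so 251 + 9 = 260 draws guarantee 9 crimson gloves.

260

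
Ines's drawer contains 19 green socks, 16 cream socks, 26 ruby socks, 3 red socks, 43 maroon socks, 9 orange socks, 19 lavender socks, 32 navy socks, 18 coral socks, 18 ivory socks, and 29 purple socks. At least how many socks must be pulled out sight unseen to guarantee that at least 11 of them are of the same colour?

The 11 colours are the holes; the socks drawn are the pigeons.
To avoid 11 of any one colour, the worst case takes at most 10 of each colour, or every sock of a colour that has fewer than 10.
That gives 10 + 10 + 10 + 3 + 10 + 9 + 10 + 10 + 10 + 10 + 10 = 102 socks with no colour reaching 11.
The next sock forces some colour to 11, so 102 + 1 = 103.

103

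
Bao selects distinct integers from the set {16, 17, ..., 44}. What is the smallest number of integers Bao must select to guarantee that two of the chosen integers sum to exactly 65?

Two chosen integers sum to 65 exactly when both halves of some pair {x, 65−x} with 21 ≤ x ≤ 65−x ≤ 44 are chosen — 12 such pairs.
The remaining 5 elements (those with no distinct partner in range) can never complete a 65-sum, so the worst case takes all of them and one from each pair: 5 + 12 = 17.
Pigeonhole: the 18th integer has to be the second member of some pair, so 17 + 1 = 18.

18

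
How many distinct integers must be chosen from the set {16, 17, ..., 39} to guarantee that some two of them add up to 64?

Two chosen integers sum to 64 exactly when both halves of some pair {x, 64−x} with 25 ≤ x ≤ 64−x ≤ 39 are chosen — 7 such pairs.
The remaining 10 elements (those with no distinct partner in range) can never complete a 64-sum, so the worst case takes all of them and one from each pair: 10 + 7 = 17.
Pigeonhole: the 18th integer has to be the second member of some pair, so 17 + 1 = 18.

18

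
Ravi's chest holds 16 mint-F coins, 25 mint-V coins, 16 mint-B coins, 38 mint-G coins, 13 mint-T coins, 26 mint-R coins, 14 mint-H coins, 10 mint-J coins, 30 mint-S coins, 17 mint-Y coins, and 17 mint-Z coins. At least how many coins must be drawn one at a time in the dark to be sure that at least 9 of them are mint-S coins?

In the worst case for collecting mint-S coins, every non-mint-S coin comes out first.
There are 16 + 25 + 16 + 38 + 13 + 26 + 14 + 10 + 17 + 17 = 192 non-mint-S coins altogether.
After those, each further coin must be mint-S, so 192 + 9 = 201 draws guarantee 9 mint-S coins.

201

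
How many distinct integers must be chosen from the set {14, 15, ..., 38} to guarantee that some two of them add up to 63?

19

Group the elements by complementary pair {x, 63−x}: {25,38}, {26,37}, {27,36}, …, giving 7 two-element pairs and 11 integers whose partner 63−x falls outside [14,38].
Treating each of those 18 groups as a pigeonhole, one can pick one integer per group — 18 integers — with no two summing to 63.
The 19th integer lands in an occupied pair, forcing a sum of 63.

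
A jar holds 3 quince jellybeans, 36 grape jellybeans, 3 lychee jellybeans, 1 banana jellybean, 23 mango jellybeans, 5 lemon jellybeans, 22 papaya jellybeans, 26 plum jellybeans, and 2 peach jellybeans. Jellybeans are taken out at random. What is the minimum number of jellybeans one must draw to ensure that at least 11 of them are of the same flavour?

55

By the pigeonhole principle, the 9 flavours are the holes; the jellybeans drawn are the pigeons.
To avoid 11 of any one flavour, the worst case takes at most 10 of each flavour, or every jellybean of a flavour that has fewer than 10.
That gives 3 + 10 + 3 + 1 + 10 + 5 + 10 + 10 + 2 = 54 jellybeans with no flavour reaching 11.
The next jellybean forces some flavour to 11, so 54 + 1 = 55.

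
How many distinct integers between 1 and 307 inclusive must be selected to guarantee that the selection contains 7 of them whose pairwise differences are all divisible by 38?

229

Integers whose pairwise differences are multiples of 38 are exactly those sharing a remainder mod 38. By the pigeonhole principle, the 38 residue classes mod 38 are the pigeonholes.
With 228 integers one could put 6 in each residue class and have no class reach 7.
The 229th integer pushes some class to 7, so 38·6 + 1 = 229.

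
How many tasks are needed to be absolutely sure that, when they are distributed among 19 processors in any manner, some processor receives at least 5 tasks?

77

With 76 tasks one could put exactly 4 in each of the 19 processors, and no processor would reach 5.
By pigeonhole, one more task must land in a processor that already has 4, giving it 5.
So 19 × 4 + 1 = 77 tasks are required.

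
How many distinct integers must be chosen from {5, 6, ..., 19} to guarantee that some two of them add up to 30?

Group the elements by complementary pair {x, 30−x}: {11,19}, {12,18}, {13,17}, …, giving 4 two-element pairs, the single value 15 (it cannot pair with itself since the integers are distinct), and 6 integers whose partner 30−x falls outside [5,19].
By pigeonhole, treating each of those 11 groups as a pigeonhole, one can pick one integer per group — 11 integers — with no two summing to 30.
The 12th integer lands in an occupied pair, forcing a sum of 30.

12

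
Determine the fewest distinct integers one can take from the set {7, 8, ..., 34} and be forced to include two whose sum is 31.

Two chosen integers sum to 31 exactly when both halves of some pair {x, 31−x} with 7 ≤ x ≤ 31−x ≤ 24 are chosen — 9 such pairs.
The remaining 10 elements (those with no distinct partner in range) can never complete a 31-sum, so the worst case takes all of them and one from each pair: 10 + 9 = 19.
By the pigeonhole principle, the 20th integer has to be the second member of some pair, so 19 + 1 = 20.

20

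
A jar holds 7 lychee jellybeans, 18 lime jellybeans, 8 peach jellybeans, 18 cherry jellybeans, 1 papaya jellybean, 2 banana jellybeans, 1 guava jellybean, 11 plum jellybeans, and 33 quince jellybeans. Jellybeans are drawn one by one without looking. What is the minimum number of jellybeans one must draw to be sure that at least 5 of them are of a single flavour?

An adversary could hand out at most 4 jellybeans per flavour (papaya, banana, guava run out sooner): 4 + 4 + 4 + 4 + 1 + 2 + 1 + 4 + 4 = 28 jellybeans and still no flavour has 5.
One more jellybean lands in a flavour already at 4, so 29 draws are enough and 28 are not.

29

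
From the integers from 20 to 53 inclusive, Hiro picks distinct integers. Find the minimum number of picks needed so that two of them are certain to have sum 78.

21

A set avoiding the sum 78 can contain at most one of each pair {x, 78−x}, plus the 6 elements whose complement lies outside the range or equal to its own complement.
The integers 20, …, 39 (20 of them) are such a set: any two sum to at least 20+21 = 41 and at most 38+39 = 77 < 78.
Any 21st integer completes one of the 14 pairs, so 21 choices force a sum of 78.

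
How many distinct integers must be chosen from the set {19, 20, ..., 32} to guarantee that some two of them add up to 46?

A set avoiding the sum 46 can contain at most one of each pair {x, 46−x}, plus the 6 elements whose complement lies outside the range or equal to its own complement.
The integers 23, …, 32 (10 of them) are such a set: any two sum to at least 23+24 = 47 > 46.
Any 11th integer completes one of the 4 pairs, so 11 choices force a sum of 46.

11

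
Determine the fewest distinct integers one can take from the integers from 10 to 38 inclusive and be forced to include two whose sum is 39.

20

A set avoiding the sum 39 can contain at most one of each pair {x, 39−x}, plus the 9 elements whose complement lies outside the range.
The integers 20, …, 38 (19 of them) are such a set: any two sum to at least 20+21 = 41 > 39.
Any 20th integer completes one of the 10 pairs, so 20 choices force a sum of 39.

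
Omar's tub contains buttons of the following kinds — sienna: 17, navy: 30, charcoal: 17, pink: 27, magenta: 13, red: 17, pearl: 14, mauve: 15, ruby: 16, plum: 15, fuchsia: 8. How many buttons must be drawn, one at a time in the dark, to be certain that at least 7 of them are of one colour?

By the pigeonhole principle, put each drawn button into a box by colour. The largest draw with every box below 7 takes min(count, 6) from each colour.
Σ min(cᵢ, 6) = 6 + 6 + 6 + 6 + 6 + 6 + 6 + 6 + 6 + 6 + 6 = 66.
Draw number 66 + 1 = 67 must push one box to 7.

67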